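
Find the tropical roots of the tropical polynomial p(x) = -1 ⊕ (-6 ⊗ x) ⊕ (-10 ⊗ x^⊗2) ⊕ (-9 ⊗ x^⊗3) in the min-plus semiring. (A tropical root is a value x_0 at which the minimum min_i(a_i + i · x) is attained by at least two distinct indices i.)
Roots: {-1, 4, 5}

Each tropical root is a break point of the lower envelope of the lines y = a_i + i · x (there are 4 lines, with slopes 0, 1, ..., 3). Only the lines that attain the minimum somewhere contribute to roots; other lines are dominated. Here the surviving (envelope) indices are i = 3, i = 2, i = 1, i = 0.
Intersections between consecutive envelope lines give the roots: for adjacent envelope indices i < j the intersection is x = (a_i − a_j) / (j − i). Reading off the sorted break points: {-1, 4, 5}.
Verification: at each break x_0, at least two indices attain the minimum of min_i(a_i + i · x_0).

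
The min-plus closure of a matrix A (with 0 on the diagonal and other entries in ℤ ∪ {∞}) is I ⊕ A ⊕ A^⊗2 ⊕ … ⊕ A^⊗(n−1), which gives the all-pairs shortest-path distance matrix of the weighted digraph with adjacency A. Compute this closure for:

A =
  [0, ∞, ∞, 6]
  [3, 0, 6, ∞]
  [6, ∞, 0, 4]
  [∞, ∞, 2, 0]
Closure =
  [0, ∞, 8, 6]
  [3, 0, 6, 9]
  [6, ∞, 0, 4]
  [8, ∞, 2, 0]

This is the Floyd-Warshall all-pairs shortest-path computation. For each intermediate vertex k = 0, 1, …, 3, update dist[i][j] ← min(dist[i][j], dist[i][k] + dist[k][j]). The final matrix gives, for each (i, j), the minimum total weight of any directed path from i to j (possibly empty when i = j).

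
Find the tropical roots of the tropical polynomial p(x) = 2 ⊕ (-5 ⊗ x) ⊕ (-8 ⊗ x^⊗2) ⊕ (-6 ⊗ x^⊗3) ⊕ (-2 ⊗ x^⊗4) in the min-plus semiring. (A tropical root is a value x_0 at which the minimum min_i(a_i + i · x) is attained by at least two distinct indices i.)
Roots: {-4, -2, 3, 7}

Each tropical root is a break point of the lower envelope of the lines y = a_i + i · x (there are 5 lines, with slopes 0, 1, ..., 4). Only the lines that attain the minimum somewhere contribute to roots; other lines are dominated. Here the surviving (envelope) indices are i = 4, i = 3, i = 2, i = 1, i = 0.
Intersections between consecutive envelope lines give the roots: for adjacent envelope indices i < j the intersection is x = (a_i − a_j) / (j − i). Reading off the sorted break points: {-4, -2, 3, 7}.
Verification: at each break x_0, at least two indices attain the minimum of min_i(a_i + i · x_0).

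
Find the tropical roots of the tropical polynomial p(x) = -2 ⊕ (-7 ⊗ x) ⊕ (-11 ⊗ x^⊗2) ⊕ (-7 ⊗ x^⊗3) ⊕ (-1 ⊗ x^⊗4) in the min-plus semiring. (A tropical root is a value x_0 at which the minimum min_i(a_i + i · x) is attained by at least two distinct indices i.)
Roots: {-6, -4, 4, 5}

Each tropical root is a break point of the lower envelope of the lines y = a_i + i · x (there are 5 lines, with slopes 0, 1, ..., 4). Only the lines that attain the minimum somewhere contribute to roots; other lines are dominated. Here the surviving (envelope) indices are i = 4, i = 3, i = 2, i = 1, i = 0.
Intersections between consecutive envelope lines give the roots: for adjacent envelope indices i < j the intersection is x = (a_i − a_j) / (j − i). Reading off the sorted break points: {-6, -4, 4, 5}.
Verification: at each break x_0, at least two indices attain the minimum of min_i(a_i + i · x_0).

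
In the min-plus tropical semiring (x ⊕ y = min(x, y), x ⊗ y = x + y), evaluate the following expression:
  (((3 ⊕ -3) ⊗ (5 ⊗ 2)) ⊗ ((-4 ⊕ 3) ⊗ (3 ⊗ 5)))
(((3 ⊕ -3) ⊗ (5 ⊗ 2)) ⊗ ((-4 ⊕ 3) ⊗ (3 ⊗ 5))) = 8

Expand innermost to outermost. Recall ⊕ takes the minimum of its arguments and ⊗ takes their sum. Working out the expression (((3 ⊕ -3) ⊗ (5 ⊗ 2)) ⊗ ((-4 ⊕ 3) ⊗ (3 ⊗ 5))) gives 8.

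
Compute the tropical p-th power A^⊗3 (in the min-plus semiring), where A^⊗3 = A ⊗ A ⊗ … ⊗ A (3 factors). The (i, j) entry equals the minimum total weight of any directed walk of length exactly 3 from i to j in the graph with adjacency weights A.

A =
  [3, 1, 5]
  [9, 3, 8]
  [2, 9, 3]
A^⊗3 =
  [9, 7, 11]
  [13, 9, 14]
  [8, 6, 9]

Each entry (A^⊗3)_ij equals the minimum over all length-3 walks i = v_0 → v_1 → … → v_3 = j of Σ_t A[v_t][v_{t+1}]. For example, for (i, j) = (0, 2) we minimise over 9 possible intermediate vertex sequences; the minimum is 11, attained along the walk 0 → 0 → 0 → 2.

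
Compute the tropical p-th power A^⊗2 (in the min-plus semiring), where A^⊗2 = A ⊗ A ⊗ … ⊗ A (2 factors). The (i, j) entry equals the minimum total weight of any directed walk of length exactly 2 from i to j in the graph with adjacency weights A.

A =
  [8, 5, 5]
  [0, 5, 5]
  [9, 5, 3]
A^⊗2 =
  [5, 10, 8]
  [5, 5, 5]
  [5, 8, 6]

Each entry (A^⊗2)_ij equals the minimum over all length-2 walks i = v_0 → v_1 → … → v_2 = j of Σ_t A[v_t][v_{t+1}]. For example, for (i, j) = (0, 2) we minimise over 3 possible intermediate vertex sequences; the minimum is 8, attained along the walk 0 → 2 → 2.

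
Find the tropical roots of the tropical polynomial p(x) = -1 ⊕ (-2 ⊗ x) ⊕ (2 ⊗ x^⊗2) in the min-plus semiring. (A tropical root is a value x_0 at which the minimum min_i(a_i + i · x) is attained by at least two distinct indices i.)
Roots: {-4, 1}

Each tropical root is a break point of the lower envelope of the lines y = a_i + i · x (there are 3 lines, with slopes 0, 1, ..., 2). Only the lines that attain the minimum somewhere contribute to roots; other lines are dominated. Here the surviving (envelope) indices are i = 2, i = 1, i = 0.
Intersections between consecutive envelope lines give the roots: for adjacent envelope indices i < j the intersection is x = (a_i − a_j) / (j − i). Reading off the sorted break points: {-4, 1}.
Verification: at each break x_0, at least two indices attain the minimum of min_i(a_i + i · x_0).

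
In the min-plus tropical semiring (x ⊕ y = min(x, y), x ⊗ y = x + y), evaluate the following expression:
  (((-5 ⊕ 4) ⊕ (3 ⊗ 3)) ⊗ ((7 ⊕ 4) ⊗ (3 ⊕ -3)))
(((-5 ⊕ 4) ⊕ (3 ⊗ 3)) ⊗ ((7 ⊕ 4) ⊗ (3 ⊕ -3))) = -4

Expand innermost to outermost. Recall ⊕ takes the minimum of its arguments and ⊗ takes their sum. Working out the expression (((-5 ⊕ 4) ⊕ (3 ⊗ 3)) ⊗ ((7 ⊕ 4) ⊗ (3 ⊕ -3))) gives -4.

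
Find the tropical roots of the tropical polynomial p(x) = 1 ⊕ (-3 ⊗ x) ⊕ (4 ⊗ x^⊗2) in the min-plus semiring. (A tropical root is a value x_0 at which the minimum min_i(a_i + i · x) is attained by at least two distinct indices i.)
Roots: {-7, 4}

Each tropical root is a break point of the lower envelope of the lines y = a_i + i · x (there are 3 lines, with slopes 0, 1, ..., 2). Only the lines that attain the minimum somewhere contribute to roots; other lines are dominated. Here the surviving (envelope) indices are i = 2, i = 1, i = 0.
Intersections between consecutive envelope lines give the roots: for adjacent envelope indices i < j the intersection is x = (a_i − a_j) / (j − i). Reading off the sorted break points: {-7, 4}.
Verification: at each break x_0, at least two indices attain the minimum of min_i(a_i + i · x_0).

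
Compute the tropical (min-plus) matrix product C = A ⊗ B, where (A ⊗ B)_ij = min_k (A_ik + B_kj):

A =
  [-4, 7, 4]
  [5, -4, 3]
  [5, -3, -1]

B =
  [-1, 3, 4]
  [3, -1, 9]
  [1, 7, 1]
A ⊗ B =
  [-5, -1, 0]
  [-1, -5, 4]
  [0, -4, 0]

Apply the min-plus product entry-by-entry:
  C[0][0] = min over k of (A[0][0] + B[0][0] = -4 + -1 = -5, A[0][1] + B[1][0] = 7 + 3 = 10, A[0][2] + B[2][0] = 4 + 1 = 5) = -5 (attained at k = 0)
  C[0][1] = min over k of (A[0][0] + B[0][1] = -4 + 3 = -1, A[0][1] + B[1][1] = 7 + -1 = 6, A[0][2] + B[2][1] = 4 + 7 = 11) = -1 (attained at k = 0)
  C[0][2] = min over k of (A[0][0] + B[0][2] = -4 + 4 = 0, A[0][1] + B[1][2] = 7 + 9 = 16, A[0][2] + B[2][2] = 4 + 1 = 5) = 0 (attained at k = 0)
  C[1][0] = min over k of (A[1][0] + B[0][0] = 5 + -1 = 4, A[1][1] + B[1][0] = -4 + 3 = -1, A[1][2] + B[2][0] = 3 + 1 = 4) = -1 (attained at k = 1)
  C[1][1] = min over k of (A[1][0] + B[0][1] = 5 + 3 = 8, A[1][1] + B[1][1] = -4 + -1 = -5, A[1][2] + B[2][1] = 3 + 7 = 10) = -5 (attained at k = 1)
  C[1][2] = min over k of (A[1][0] + B[0][2] = 5 + 4 = 9, A[1][1] + B[1][2] = -4 + 9 = 5, A[1][2] + B[2][2] = 3 + 1 = 4) = 4 (attained at k = 2)
  C[2][0] = min over k of (A[2][0] + B[0][0] = 5 + -1 = 4, A[2][1] + B[1][0] = -3 + 3 = 0, A[2][2] + B[2][0] = -1 + 1 = 0) = 0 (attained at k = 1)
  C[2][1] = min over k of (A[2][0] + B[0][1] = 5 + 3 = 8, A[2][1] + B[1][1] = -3 + -1 = -4, A[2][2] + B[2][1] = -1 + 7 = 6) = -4 (attained at k = 1)
  C[2][2] = min over k of (A[2][0] + B[0][2] = 5 + 4 = 9, A[2][1] + B[1][2] = -3 + 9 = 6, A[2][2] + B[2][2] = -1 + 1 = 0) = 0 (attained at k = 2)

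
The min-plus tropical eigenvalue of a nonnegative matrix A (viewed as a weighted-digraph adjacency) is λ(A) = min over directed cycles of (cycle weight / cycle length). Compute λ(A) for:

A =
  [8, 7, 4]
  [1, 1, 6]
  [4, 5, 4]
λ(A) = 1

Enumerate directed cycles and compute their means (weight / length). Sample:
  cycle 0 → 0: weight = 8, length = 1, mean = 8/1 ≈ 8.000
  cycle 1 → 1: weight = 1, length = 1, mean = 1/1 ≈ 1.000
  cycle 2 → 2: weight = 4, length = 1, mean = 4/1 ≈ 4.000
  cycle 0 → 1 → 0: weight = 8, length = 2, mean = 8/2 ≈ 4.000
  cycle 0 → 2 → 0: weight = 8, length = 2, mean = 8/2 ≈ 4.000
  cycle 1 → 0 → 1: weight = 8, length = 2, mean = 8/2 ≈ 4.000
Minimum mean = 1.000, attained e.g. along the cycle 1 → 1 with weight 1 and length 1. So λ(A) = 1/1 = 1.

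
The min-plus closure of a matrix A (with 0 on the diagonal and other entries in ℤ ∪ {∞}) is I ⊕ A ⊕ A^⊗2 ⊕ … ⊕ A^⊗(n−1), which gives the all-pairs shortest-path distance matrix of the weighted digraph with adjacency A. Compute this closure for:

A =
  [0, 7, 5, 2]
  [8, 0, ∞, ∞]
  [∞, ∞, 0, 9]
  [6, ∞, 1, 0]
Closure =
  [0, 7, 3, 2]
  [8, 0, 11, 10]
  [15, 22, 0, 9]
  [6, 13, 1, 0]

This is the Floyd-Warshall all-pairs shortest-path computation. For each intermediate vertex k = 0, 1, …, 3, update dist[i][j] ← min(dist[i][j], dist[i][k] + dist[k][j]). The final matrix gives, for each (i, j), the minimum total weight of any directed path from i to j (possibly empty when i = j).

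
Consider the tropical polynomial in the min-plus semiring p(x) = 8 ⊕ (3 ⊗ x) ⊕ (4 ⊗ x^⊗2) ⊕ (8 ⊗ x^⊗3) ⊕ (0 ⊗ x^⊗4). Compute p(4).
p(4) = 7

A tropical monomial a ⊗ x^⊗i evaluates to a + i · x. Evaluating each term at x = 4:
  Term 0 contributes 8 + 0 · 4 = 8
  Term 1 contributes 3 + 1 · 4 = 7
  Term 2 contributes 4 + 2 · 4 = 12
  Term 3 contributes 8 + 3 · 4 = 20
  Term 4 contributes 0 + 4 · 4 = 16
p(4) = ⊕ of these = min[8, 7, 12, 20, 16] = 7.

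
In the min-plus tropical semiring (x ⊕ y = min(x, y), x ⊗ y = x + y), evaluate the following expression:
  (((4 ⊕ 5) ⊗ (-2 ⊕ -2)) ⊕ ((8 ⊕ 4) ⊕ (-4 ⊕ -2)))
(((4 ⊕ 5) ⊗ (-2 ⊕ -2)) ⊕ ((8 ⊕ 4) ⊕ (-4 ⊕ -2))) = -4

Expand innermost to outermost. Recall ⊕ takes the minimum of its arguments and ⊗ takes their sum. Working out the expression (((4 ⊕ 5) ⊗ (-2 ⊕ -2)) ⊕ ((8 ⊕ 4) ⊕ (-4 ⊕ -2))) gives -4.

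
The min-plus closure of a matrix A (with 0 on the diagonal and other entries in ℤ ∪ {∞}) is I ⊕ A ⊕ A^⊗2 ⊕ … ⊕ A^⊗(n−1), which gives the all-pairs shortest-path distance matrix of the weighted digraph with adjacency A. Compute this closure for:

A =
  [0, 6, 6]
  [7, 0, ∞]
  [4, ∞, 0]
Closure =
  [0, 6, 6]
  [7, 0, 13]
  [4, 10, 0]

This is the Floyd-Warshall all-pairs shortest-path computation. For each intermediate vertex k = 0, 1, …, 2, update dist[i][j] ← min(dist[i][j], dist[i][k] + dist[k][j]). The final matrix gives, for each (i, j), the minimum total weight of any directed path from i to j (possibly empty when i = j).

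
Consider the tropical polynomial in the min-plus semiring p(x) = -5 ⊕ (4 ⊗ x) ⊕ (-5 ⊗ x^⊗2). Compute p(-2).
p(-2) = -9

A tropical monomial a ⊗ x^⊗i evaluates to a + i · x. Evaluating each term at x = -2:
  Term 0 contributes -5 + 0 · -2 = -5
  Term 1 contributes 4 + 1 · -2 = 2
  Term 2 contributes -5 + 2 · -2 = -9
p(-2) = ⊕ of these = min[-5, 2, -9] = -9.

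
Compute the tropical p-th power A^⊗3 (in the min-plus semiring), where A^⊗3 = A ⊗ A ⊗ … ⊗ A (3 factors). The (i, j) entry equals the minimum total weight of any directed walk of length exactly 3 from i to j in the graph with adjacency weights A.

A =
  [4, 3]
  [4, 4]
A^⊗3 =
  [11, 10]
  [11, 11]

Each entry (A^⊗3)_ij equals the minimum over all length-3 walks i = v_0 → v_1 → … → v_3 = j of Σ_t A[v_t][v_{t+1}]. For example, for (i, j) = (0, 1) we minimise over 4 possible intermediate vertex sequences; the minimum is 10, attained along the walk 0 → 1 → 0 → 1.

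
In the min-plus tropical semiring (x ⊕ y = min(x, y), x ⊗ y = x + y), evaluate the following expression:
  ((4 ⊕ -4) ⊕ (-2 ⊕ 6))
((4 ⊕ -4) ⊕ (-2 ⊕ 6)) = -4

Expand innermost to outermost. Recall ⊕ takes the minimum of its arguments and ⊗ takes their sum. Working out the expression ((4 ⊕ -4) ⊕ (-2 ⊕ 6)) gives -4.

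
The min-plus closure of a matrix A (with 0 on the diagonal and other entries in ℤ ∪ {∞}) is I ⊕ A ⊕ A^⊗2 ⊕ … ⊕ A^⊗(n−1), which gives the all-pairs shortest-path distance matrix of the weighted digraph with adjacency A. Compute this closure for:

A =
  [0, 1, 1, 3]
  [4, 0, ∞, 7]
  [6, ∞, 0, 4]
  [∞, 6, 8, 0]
Closure =
  [0, 1, 1, 3]
  [4, 0, 5, 7]
  [6, 7, 0, 4]
  [10, 6, 8, 0]

This is the Floyd-Warshall all-pairs shortest-path computation. For each intermediate vertex k = 0, 1, …, 3, update dist[i][j] ← min(dist[i][j], dist[i][k] + dist[k][j]). The final matrix gives, for each (i, j), the minimum total weight of any directed path from i to j (possibly empty when i = j).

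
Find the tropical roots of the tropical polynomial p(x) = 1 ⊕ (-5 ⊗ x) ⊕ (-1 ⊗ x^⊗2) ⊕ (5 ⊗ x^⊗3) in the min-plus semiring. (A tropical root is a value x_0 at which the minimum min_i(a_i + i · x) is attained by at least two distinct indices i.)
Roots: {-6, -4, 6}

Each tropical root is a break point of the lower envelope of the lines y = a_i + i · x (there are 4 lines, with slopes 0, 1, ..., 3). Only the lines that attain the minimum somewhere contribute to roots; other lines are dominated. Here the surviving (envelope) indices are i = 3, i = 2, i = 1, i = 0.
Intersections between consecutive envelope lines give the roots: for adjacent envelope indices i < j the intersection is x = (a_i − a_j) / (j − i). Reading off the sorted break points: {-6, -4, 6}.
Verification: at each break x_0, at least two indices attain the minimum of min_i(a_i + i · x_0).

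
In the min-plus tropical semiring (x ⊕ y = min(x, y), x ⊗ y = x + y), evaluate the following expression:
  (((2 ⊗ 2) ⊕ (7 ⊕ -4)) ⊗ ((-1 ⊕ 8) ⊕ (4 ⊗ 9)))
(((2 ⊗ 2) ⊕ (7 ⊕ -4)) ⊗ ((-1 ⊕ 8) ⊕ (4 ⊗ 9))) = -5

Expand innermost to outermost. Recall ⊕ takes the minimum of its arguments and ⊗ takes their sum. Working out the expression (((2 ⊗ 2) ⊕ (7 ⊕ -4)) ⊗ ((-1 ⊕ 8) ⊕ (4 ⊗ 9))) gives -5.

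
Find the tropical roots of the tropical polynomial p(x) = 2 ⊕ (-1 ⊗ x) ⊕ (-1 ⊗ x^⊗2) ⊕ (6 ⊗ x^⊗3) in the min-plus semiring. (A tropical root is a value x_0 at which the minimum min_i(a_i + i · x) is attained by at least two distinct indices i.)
Roots: {-7, 0, 3}

Each tropical root is a break point of the lower envelope of the lines y = a_i + i · x (there are 4 lines, with slopes 0, 1, ..., 3). Only the lines that attain the minimum somewhere contribute to roots; other lines are dominated. Here the surviving (envelope) indices are i = 3, i = 2, i = 1, i = 0.
Intersections between consecutive envelope lines give the roots: for adjacent envelope indices i < j the intersection is x = (a_i − a_j) / (j − i). Reading off the sorted break points: {-7, 0, 3}.
Verification: at each break x_0, at least two indices attain the minimum of min_i(a_i + i · x_0).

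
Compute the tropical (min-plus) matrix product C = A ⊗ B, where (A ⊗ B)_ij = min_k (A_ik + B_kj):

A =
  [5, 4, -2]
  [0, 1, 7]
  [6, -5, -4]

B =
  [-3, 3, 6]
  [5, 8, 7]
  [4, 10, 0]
A ⊗ B =
  [2, 8, -2]
  [-3, 3, 6]
  [0, 3, -4]

Apply the min-plus product entry-by-entry:
  C[0][0] = min over k of (A[0][0] + B[0][0] = 5 + -3 = 2, A[0][1] + B[1][0] = 4 + 5 = 9, A[0][2] + B[2][0] = -2 + 4 = 2) = 2 (attained at k = 0)
  C[0][1] = min over k of (A[0][0] + B[0][1] = 5 + 3 = 8, A[0][1] + B[1][1] = 4 + 8 = 12, A[0][2] + B[2][1] = -2 + 10 = 8) = 8 (attained at k = 0)
  C[0][2] = min over k of (A[0][0] + B[0][2] = 5 + 6 = 11, A[0][1] + B[1][2] = 4 + 7 = 11, A[0][2] + B[2][2] = -2 + 0 = -2) = -2 (attained at k = 2)
  C[1][0] = min over k of (A[1][0] + B[0][0] = 0 + -3 = -3, A[1][1] + B[1][0] = 1 + 5 = 6, A[1][2] + B[2][0] = 7 + 4 = 11) = -3 (attained at k = 0)
  C[1][1] = min over k of (A[1][0] + B[0][1] = 0 + 3 = 3, A[1][1] + B[1][1] = 1 + 8 = 9, A[1][2] + B[2][1] = 7 + 10 = 17) = 3 (attained at k = 0)
  C[1][2] = min over k of (A[1][0] + B[0][2] = 0 + 6 = 6, A[1][1] + B[1][2] = 1 + 7 = 8, A[1][2] + B[2][2] = 7 + 0 = 7) = 6 (attained at k = 0)
  C[2][0] = min over k of (A[2][0] + B[0][0] = 6 + -3 = 3, A[2][1] + B[1][0] = -5 + 5 = 0, A[2][2] + B[2][0] = -4 + 4 = 0) = 0 (attained at k = 1)
  C[2][1] = min over k of (A[2][0] + B[0][1] = 6 + 3 = 9, A[2][1] + B[1][1] = -5 + 8 = 3, A[2][2] + B[2][1] = -4 + 10 = 6) = 3 (attained at k = 1)
  C[2][2] = min over k of (A[2][0] + B[0][2] = 6 + 6 = 12, A[2][1] + B[1][2] = -5 + 7 = 2, A[2][2] + B[2][2] = -4 + 0 = -4) = -4 (attained at k = 2)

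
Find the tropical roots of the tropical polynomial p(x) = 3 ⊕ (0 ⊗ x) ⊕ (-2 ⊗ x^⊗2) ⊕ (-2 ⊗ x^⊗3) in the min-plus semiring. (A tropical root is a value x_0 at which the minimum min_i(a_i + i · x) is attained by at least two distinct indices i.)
Roots: {0, 2, 3}

Each tropical root is a break point of the lower envelope of the lines y = a_i + i · x (there are 4 lines, with slopes 0, 1, ..., 3). Only the lines that attain the minimum somewhere contribute to roots; other lines are dominated. Here the surviving (envelope) indices are i = 3, i = 2, i = 1, i = 0.
Intersections between consecutive envelope lines give the roots: for adjacent envelope indices i < j the intersection is x = (a_i − a_j) / (j − i). Reading off the sorted break points: {0, 2, 3}.
Verification: at each break x_0, at least two indices attain the minimum of min_i(a_i + i · x_0).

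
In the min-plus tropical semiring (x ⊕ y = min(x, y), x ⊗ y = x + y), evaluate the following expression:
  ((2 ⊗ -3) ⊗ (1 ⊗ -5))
((2 ⊗ -3) ⊗ (1 ⊗ -5)) = -5

Expand innermost to outermost. Recall ⊕ takes the minimum of its arguments and ⊗ takes their sum. Working out the expression ((2 ⊗ -3) ⊗ (1 ⊗ -5)) gives -5.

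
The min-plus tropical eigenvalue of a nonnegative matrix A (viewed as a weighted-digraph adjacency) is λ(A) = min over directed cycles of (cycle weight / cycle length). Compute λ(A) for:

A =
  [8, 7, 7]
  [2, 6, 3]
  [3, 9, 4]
λ(A) = 4

Enumerate directed cycles and compute their means (weight / length). Sample:
  cycle 0 → 0: weight = 8, length = 1, mean = 8/1 ≈ 8.000
  cycle 1 → 1: weight = 6, length = 1, mean = 6/1 ≈ 6.000
  cycle 2 → 2: weight = 4, length = 1, mean = 4/1 ≈ 4.000
  cycle 0 → 1 → 0: weight = 9, length = 2, mean = 9/2 ≈ 4.500
  cycle 0 → 2 → 0: weight = 10, length = 2, mean = 10/2 ≈ 5.000
  cycle 1 → 0 → 1: weight = 9, length = 2, mean = 9/2 ≈ 4.500
Minimum mean = 4.000, attained e.g. along the cycle 2 → 2 with weight 4 and length 1. So λ(A) = 4/1 = 4.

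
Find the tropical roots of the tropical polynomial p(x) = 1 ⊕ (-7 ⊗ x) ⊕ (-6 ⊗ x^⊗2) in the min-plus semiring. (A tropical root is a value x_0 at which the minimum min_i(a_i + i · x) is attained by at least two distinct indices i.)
Roots: {-1, 8}

Each tropical root is a break point of the lower envelope of the lines y = a_i + i · x (there are 3 lines, with slopes 0, 1, ..., 2). Only the lines that attain the minimum somewhere contribute to roots; other lines are dominated. Here the surviving (envelope) indices are i = 2, i = 1, i = 0.
Intersections between consecutive envelope lines give the roots: for adjacent envelope indices i < j the intersection is x = (a_i − a_j) / (j − i). Reading off the sorted break points: {-1, 8}.
Verification: at each break x_0, at least two indices attain the minimum of min_i(a_i + i · x_0).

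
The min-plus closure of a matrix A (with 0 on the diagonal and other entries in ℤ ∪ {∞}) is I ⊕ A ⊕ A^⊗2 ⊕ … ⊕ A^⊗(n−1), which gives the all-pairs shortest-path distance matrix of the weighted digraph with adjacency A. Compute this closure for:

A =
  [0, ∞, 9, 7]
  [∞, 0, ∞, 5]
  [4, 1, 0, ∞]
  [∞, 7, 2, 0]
Closure =
  [0, 10, 9, 7]
  [11, 0, 7, 5]
  [4, 1, 0, 6]
  [6, 3, 2, 0]

This is the Floyd-Warshall all-pairs shortest-path computation. For each intermediate vertex k = 0, 1, …, 3, update dist[i][j] ← min(dist[i][j], dist[i][k] + dist[k][j]). The final matrix gives, for each (i, j), the minimum total weight of any directed path from i to j (possibly empty when i = j).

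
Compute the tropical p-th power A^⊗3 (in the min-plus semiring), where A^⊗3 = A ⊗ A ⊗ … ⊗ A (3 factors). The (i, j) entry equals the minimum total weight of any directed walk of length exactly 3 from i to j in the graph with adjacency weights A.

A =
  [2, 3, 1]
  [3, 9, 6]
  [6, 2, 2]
A^⊗3 =
  [6, 5, 5]
  [7, 6, 6]
  [7, 6, 6]

Each entry (A^⊗3)_ij equals the minimum over all length-3 walks i = v_0 → v_1 → … → v_3 = j of Σ_t A[v_t][v_{t+1}]. For example, for (i, j) = (0, 2) we minimise over 9 possible intermediate vertex sequences; the minimum is 5, attained along the walk 0 → 0 → 0 → 2.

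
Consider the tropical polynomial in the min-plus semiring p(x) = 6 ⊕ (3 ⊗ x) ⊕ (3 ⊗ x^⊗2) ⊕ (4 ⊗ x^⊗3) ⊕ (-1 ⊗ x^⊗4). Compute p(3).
p(3) = 6

A tropical monomial a ⊗ x^⊗i evaluates to a + i · x. Evaluating each term at x = 3:
  Term 0 contributes 6 + 0 · 3 = 6
  Term 1 contributes 3 + 1 · 3 = 6
  Term 2 contributes 3 + 2 · 3 = 9
  Term 3 contributes 4 + 3 · 3 = 13
  Term 4 contributes -1 + 4 · 3 = 11
p(3) = ⊕ of these = min[6, 6, 9, 13, 11] = 6.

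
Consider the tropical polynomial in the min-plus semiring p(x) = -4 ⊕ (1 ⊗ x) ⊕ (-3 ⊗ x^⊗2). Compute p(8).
p(8) = -4

A tropical monomial a ⊗ x^⊗i evaluates to a + i · x. Evaluating each term at x = 8:
  Term 0 contributes -4 + 0 · 8 = -4
  Term 1 contributes 1 + 1 · 8 = 9
  Term 2 contributes -3 + 2 · 8 = 13
p(8) = ⊕ of these = min[-4, 9, 13] = -4.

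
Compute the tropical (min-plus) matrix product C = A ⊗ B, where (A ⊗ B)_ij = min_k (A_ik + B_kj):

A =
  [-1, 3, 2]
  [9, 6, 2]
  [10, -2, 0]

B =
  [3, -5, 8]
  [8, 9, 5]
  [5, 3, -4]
A ⊗ B =
  [2, -6, -2]
  [7, 4, -2]
  [5, 3, -4]

Apply the min-plus product entry-by-entry:
  C[0][0] = min over k of (A[0][0] + B[0][0] = -1 + 3 = 2, A[0][1] + B[1][0] = 3 + 8 = 11, A[0][2] + B[2][0] = 2 + 5 = 7) = 2 (attained at k = 0)
  C[0][1] = min over k of (A[0][0] + B[0][1] = -1 + -5 = -6, A[0][1] + B[1][1] = 3 + 9 = 12, A[0][2] + B[2][1] = 2 + 3 = 5) = -6 (attained at k = 0)
  C[0][2] = min over k of (A[0][0] + B[0][2] = -1 + 8 = 7, A[0][1] + B[1][2] = 3 + 5 = 8, A[0][2] + B[2][2] = 2 + -4 = -2) = -2 (attained at k = 2)
  C[1][0] = min over k of (A[1][0] + B[0][0] = 9 + 3 = 12, A[1][1] + B[1][0] = 6 + 8 = 14, A[1][2] + B[2][0] = 2 + 5 = 7) = 7 (attained at k = 2)
  C[1][1] = min over k of (A[1][0] + B[0][1] = 9 + -5 = 4, A[1][1] + B[1][1] = 6 + 9 = 15, A[1][2] + B[2][1] = 2 + 3 = 5) = 4 (attained at k = 0)
  C[1][2] = min over k of (A[1][0] + B[0][2] = 9 + 8 = 17, A[1][1] + B[1][2] = 6 + 5 = 11, A[1][2] + B[2][2] = 2 + -4 = -2) = -2 (attained at k = 2)
  C[2][0] = min over k of (A[2][0] + B[0][0] = 10 + 3 = 13, A[2][1] + B[1][0] = -2 + 8 = 6, A[2][2] + B[2][0] = 0 + 5 = 5) = 5 (attained at k = 2)
  C[2][1] = min over k of (A[2][0] + B[0][1] = 10 + -5 = 5, A[2][1] + B[1][1] = -2 + 9 = 7, A[2][2] + B[2][1] = 0 + 3 = 3) = 3 (attained at k = 2)
  C[2][2] = min over k of (A[2][0] + B[0][2] = 10 + 8 = 18, A[2][1] + B[1][2] = -2 + 5 = 3, A[2][2] + B[2][2] = 0 + -4 = -4) = -4 (attained at k = 2)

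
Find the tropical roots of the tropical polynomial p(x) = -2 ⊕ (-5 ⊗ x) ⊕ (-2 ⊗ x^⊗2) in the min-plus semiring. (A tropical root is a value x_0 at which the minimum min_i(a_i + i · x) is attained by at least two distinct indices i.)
Roots: {-3, 3}

Each tropical root is a break point of the lower envelope of the lines y = a_i + i · x (there are 3 lines, with slopes 0, 1, ..., 2). Only the lines that attain the minimum somewhere contribute to roots; other lines are dominated. Here the surviving (envelope) indices are i = 2, i = 1, i = 0.
Intersections between consecutive envelope lines give the roots: for adjacent envelope indices i < j the intersection is x = (a_i − a_j) / (j − i). Reading off the sorted break points: {-3, 3}.
Verification: at each break x_0, at least two indices attain the minimum of min_i(a_i + i · x_0).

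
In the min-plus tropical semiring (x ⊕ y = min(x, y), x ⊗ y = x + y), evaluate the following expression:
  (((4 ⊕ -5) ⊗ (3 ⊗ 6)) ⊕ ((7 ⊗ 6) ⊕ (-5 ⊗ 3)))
(((4 ⊕ -5) ⊗ (3 ⊗ 6)) ⊕ ((7 ⊗ 6) ⊕ (-5 ⊗ 3))) = -2

Expand innermost to outermost. Recall ⊕ takes the minimum of its arguments and ⊗ takes their sum. Working out the expression (((4 ⊕ -5) ⊗ (3 ⊗ 6)) ⊕ ((7 ⊗ 6) ⊕ (-5 ⊗ 3))) gives -2.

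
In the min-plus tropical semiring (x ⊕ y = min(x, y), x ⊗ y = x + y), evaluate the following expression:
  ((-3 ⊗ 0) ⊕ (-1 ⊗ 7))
((-3 ⊗ 0) ⊕ (-1 ⊗ 7)) = -3

Expand innermost to outermost. Recall ⊕ takes the minimum of its arguments and ⊗ takes their sum. Working out the expression ((-3 ⊗ 0) ⊕ (-1 ⊗ 7)) gives -3.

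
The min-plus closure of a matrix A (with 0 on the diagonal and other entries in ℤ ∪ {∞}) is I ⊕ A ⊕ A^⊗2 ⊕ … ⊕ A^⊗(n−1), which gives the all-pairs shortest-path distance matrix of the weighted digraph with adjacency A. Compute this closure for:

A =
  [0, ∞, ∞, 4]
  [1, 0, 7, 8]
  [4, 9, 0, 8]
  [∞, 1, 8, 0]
Closure =
  [0, 5, 12, 4]
  [1, 0, 7, 5]
  [4, 9, 0, 8]
  [2, 1, 8, 0]

This is the Floyd-Warshall all-pairs shortest-path computation. For each intermediate vertex k = 0, 1, …, 3, update dist[i][j] ← min(dist[i][j], dist[i][k] + dist[k][j]). The final matrix gives, for each (i, j), the minimum total weight of any directed path from i to j (possibly empty when i = j).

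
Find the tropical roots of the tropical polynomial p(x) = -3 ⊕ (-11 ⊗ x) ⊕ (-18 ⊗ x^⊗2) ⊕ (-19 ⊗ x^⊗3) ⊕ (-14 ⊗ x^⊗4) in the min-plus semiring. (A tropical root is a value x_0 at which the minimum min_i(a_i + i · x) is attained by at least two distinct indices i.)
Roots: {-5, 1, 7, 8}

Each tropical root is a break point of the lower envelope of the lines y = a_i + i · x (there are 5 lines, with slopes 0, 1, ..., 4). Only the lines that attain the minimum somewhere contribute to roots; other lines are dominated. Here the surviving (envelope) indices are i = 4, i = 3, i = 2, i = 1, i = 0.
Intersections between consecutive envelope lines give the roots: for adjacent envelope indices i < j the intersection is x = (a_i − a_j) / (j − i). Reading off the sorted break points: {-5, 1, 7, 8}.
Verification: at each break x_0, at least two indices attain the minimum of min_i(a_i + i · x_0).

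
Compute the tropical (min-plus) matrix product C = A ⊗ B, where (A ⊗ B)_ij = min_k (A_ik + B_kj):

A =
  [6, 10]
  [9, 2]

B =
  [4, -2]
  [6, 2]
A ⊗ B =
  [10, 4]
  [8, 4]

Apply the min-plus product entry-by-entry:
  C[0][0] = min over k of (A[0][0] + B[0][0] = 6 + 4 = 10, A[0][1] + B[1][0] = 10 + 6 = 16) = 10 (attained at k = 0)
  C[0][1] = min over k of (A[0][0] + B[0][1] = 6 + -2 = 4, A[0][1] + B[1][1] = 10 + 2 = 12) = 4 (attained at k = 0)
  C[1][0] = min over k of (A[1][0] + B[0][0] = 9 + 4 = 13, A[1][1] + B[1][0] = 2 + 6 = 8) = 8 (attained at k = 1)
  C[1][1] = min over k of (A[1][0] + B[0][1] = 9 + -2 = 7, A[1][1] + B[1][1] = 2 + 2 = 4) = 4 (attained at k = 1)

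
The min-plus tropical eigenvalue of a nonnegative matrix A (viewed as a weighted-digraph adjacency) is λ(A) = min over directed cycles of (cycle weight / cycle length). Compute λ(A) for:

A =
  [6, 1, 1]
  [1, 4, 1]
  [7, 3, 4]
λ(A) = 1

Enumerate directed cycles and compute their means (weight / length). Sample:
  cycle 0 → 0: weight = 6, length = 1, mean = 6/1 ≈ 6.000
  cycle 1 → 1: weight = 4, length = 1, mean = 4/1 ≈ 4.000
  cycle 2 → 2: weight = 4, length = 1, mean = 4/1 ≈ 4.000
  cycle 0 → 1 → 0: weight = 2, length = 2, mean = 2/2 ≈ 1.000
  cycle 0 → 2 → 0: weight = 8, length = 2, mean = 8/2 ≈ 4.000
  cycle 1 → 0 → 1: weight = 2, length = 2, mean = 2/2 ≈ 1.000
Minimum mean = 1.000, attained e.g. along the cycle 0 → 1 → 0 with weight 2 and length 2. So λ(A) = 2/2 = 1.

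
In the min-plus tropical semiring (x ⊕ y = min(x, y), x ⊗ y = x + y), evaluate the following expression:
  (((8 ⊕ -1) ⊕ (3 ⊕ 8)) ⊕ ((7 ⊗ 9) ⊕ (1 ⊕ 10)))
(((8 ⊕ -1) ⊕ (3 ⊕ 8)) ⊕ ((7 ⊗ 9) ⊕ (1 ⊕ 10))) = -1

Expand innermost to outermost. Recall ⊕ takes the minimum of its arguments and ⊗ takes their sum. Working out the expression (((8 ⊕ -1) ⊕ (3 ⊕ 8)) ⊕ ((7 ⊗ 9) ⊕ (1 ⊕ 10))) gives -1.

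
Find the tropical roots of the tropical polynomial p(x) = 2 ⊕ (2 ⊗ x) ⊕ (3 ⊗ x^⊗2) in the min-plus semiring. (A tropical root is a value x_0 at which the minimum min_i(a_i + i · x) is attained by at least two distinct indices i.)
Roots: {-1, 0}

Each tropical root is a break point of the lower envelope of the lines y = a_i + i · x (there are 3 lines, with slopes 0, 1, ..., 2). Only the lines that attain the minimum somewhere contribute to roots; other lines are dominated. Here the surviving (envelope) indices are i = 2, i = 1, i = 0.
Intersections between consecutive envelope lines give the roots: for adjacent envelope indices i < j the intersection is x = (a_i − a_j) / (j − i). Reading off the sorted break points: {-1, 0}.
Verification: at each break x_0, at least two indices attain the minimum of min_i(a_i + i · x_0).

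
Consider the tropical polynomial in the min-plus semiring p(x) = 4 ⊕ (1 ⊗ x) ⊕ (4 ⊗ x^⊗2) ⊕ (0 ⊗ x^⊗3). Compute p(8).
p(8) = 4

A tropical monomial a ⊗ x^⊗i evaluates to a + i · x. Evaluating each term at x = 8:
  Term 0 contributes 4 + 0 · 8 = 4
  Term 1 contributes 1 + 1 · 8 = 9
  Term 2 contributes 4 + 2 · 8 = 20
  Term 3 contributes 0 + 3 · 8 = 24
p(8) = ⊕ of these = min[4, 9, 20, 24] = 4.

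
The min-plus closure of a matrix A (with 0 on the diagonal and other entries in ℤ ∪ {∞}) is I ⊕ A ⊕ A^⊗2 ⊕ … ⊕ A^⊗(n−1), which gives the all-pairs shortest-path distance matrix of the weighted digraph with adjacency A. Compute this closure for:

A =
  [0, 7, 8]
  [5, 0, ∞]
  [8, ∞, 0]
Closure =
  [0, 7, 8]
  [5, 0, 13]
  [8, 15, 0]

This is the Floyd-Warshall all-pairs shortest-path computation. For each intermediate vertex k = 0, 1, …, 2, update dist[i][j] ← min(dist[i][j], dist[i][k] + dist[k][j]). The final matrix gives, for each (i, j), the minimum total weight of any directed path from i to j (possibly empty when i = j).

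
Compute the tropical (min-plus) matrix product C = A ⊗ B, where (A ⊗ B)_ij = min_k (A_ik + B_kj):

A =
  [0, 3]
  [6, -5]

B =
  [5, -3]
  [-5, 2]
A ⊗ B =
  [-2, -3]
  [-10, -3]

Apply the min-plus product entry-by-entry:
  C[0][0] = min over k of (A[0][0] + B[0][0] = 0 + 5 = 5, A[0][1] + B[1][0] = 3 + -5 = -2) = -2 (attained at k = 1)
  C[0][1] = min over k of (A[0][0] + B[0][1] = 0 + -3 = -3, A[0][1] + B[1][1] = 3 + 2 = 5) = -3 (attained at k = 0)
  C[1][0] = min over k of (A[1][0] + B[0][0] = 6 + 5 = 11, A[1][1] + B[1][0] = -5 + -5 = -10) = -10 (attained at k = 1)
  C[1][1] = min over k of (A[1][0] + B[0][1] = 6 + -3 = 3, A[1][1] + B[1][1] = -5 + 2 = -3) = -3 (attained at k = 1)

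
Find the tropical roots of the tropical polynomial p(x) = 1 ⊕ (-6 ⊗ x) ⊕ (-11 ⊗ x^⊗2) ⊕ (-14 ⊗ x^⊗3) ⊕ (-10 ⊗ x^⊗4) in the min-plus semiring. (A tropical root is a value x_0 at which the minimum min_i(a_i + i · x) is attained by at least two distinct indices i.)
Roots: {-4, 3, 5, 7}

Each tropical root is a break point of the lower envelope of the lines y = a_i + i · x (there are 5 lines, with slopes 0, 1, ..., 4). Only the lines that attain the minimum somewhere contribute to roots; other lines are dominated. Here the surviving (envelope) indices are i = 4, i = 3, i = 2, i = 1, i = 0.
Intersections between consecutive envelope lines give the roots: for adjacent envelope indices i < j the intersection is x = (a_i − a_j) / (j − i). Reading off the sorted break points: {-4, 3, 5, 7}.
Verification: at each break x_0, at least two indices attain the minimum of min_i(a_i + i · x_0).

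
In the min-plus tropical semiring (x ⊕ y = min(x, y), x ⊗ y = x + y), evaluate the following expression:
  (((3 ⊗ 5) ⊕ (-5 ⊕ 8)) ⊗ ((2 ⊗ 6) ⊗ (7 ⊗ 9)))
(((3 ⊗ 5) ⊕ (-5 ⊕ 8)) ⊗ ((2 ⊗ 6) ⊗ (7 ⊗ 9))) = 19

Expand innermost to outermost. Recall ⊕ takes the minimum of its arguments and ⊗ takes their sum. Working out the expression (((3 ⊗ 5) ⊕ (-5 ⊕ 8)) ⊗ ((2 ⊗ 6) ⊗ (7 ⊗ 9))) gives 19.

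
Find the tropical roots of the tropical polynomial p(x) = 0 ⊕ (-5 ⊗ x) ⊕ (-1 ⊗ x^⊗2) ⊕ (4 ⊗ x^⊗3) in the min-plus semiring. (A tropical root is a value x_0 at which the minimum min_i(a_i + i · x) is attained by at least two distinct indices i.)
Roots: {-5, -4, 5}

Each tropical root is a break point of the lower envelope of the lines y = a_i + i · x (there are 4 lines, with slopes 0, 1, ..., 3). Only the lines that attain the minimum somewhere contribute to roots; other lines are dominated. Here the surviving (envelope) indices are i = 3, i = 2, i = 1, i = 0.
Intersections between consecutive envelope lines give the roots: for adjacent envelope indices i < j the intersection is x = (a_i − a_j) / (j − i). Reading off the sorted break points: {-5, -4, 5}.
Verification: at each break x_0, at least two indices attain the minimum of min_i(a_i + i · x_0).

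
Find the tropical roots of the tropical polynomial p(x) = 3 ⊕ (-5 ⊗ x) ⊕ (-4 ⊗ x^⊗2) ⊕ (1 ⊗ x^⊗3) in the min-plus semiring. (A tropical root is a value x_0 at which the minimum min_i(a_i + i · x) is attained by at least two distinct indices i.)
Roots: {-5, -1, 8}

Each tropical root is a break point of the lower envelope of the lines y = a_i + i · x (there are 4 lines, with slopes 0, 1, ..., 3). Only the lines that attain the minimum somewhere contribute to roots; other lines are dominated. Here the surviving (envelope) indices are i = 3, i = 2, i = 1, i = 0.
Intersections between consecutive envelope lines give the roots: for adjacent envelope indices i < j the intersection is x = (a_i − a_j) / (j − i). Reading off the sorted break points: {-5, -1, 8}.
Verification: at each break x_0, at least two indices attain the minimum of min_i(a_i + i · x_0).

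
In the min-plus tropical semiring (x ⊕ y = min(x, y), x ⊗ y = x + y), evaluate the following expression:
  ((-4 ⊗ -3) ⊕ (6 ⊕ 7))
((-4 ⊗ -3) ⊕ (6 ⊕ 7)) = -7

Expand innermost to outermost. Recall ⊕ takes the minimum of its arguments and ⊗ takes their sum. Working out the expression ((-4 ⊗ -3) ⊕ (6 ⊕ 7)) gives -7.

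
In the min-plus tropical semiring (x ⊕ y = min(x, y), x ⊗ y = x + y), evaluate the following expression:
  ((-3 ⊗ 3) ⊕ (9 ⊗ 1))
((-3 ⊗ 3) ⊕ (9 ⊗ 1)) = 0

Expand innermost to outermost. Recall ⊕ takes the minimum of its arguments and ⊗ takes their sum. Working out the expression ((-3 ⊗ 3) ⊕ (9 ⊗ 1)) gives 0.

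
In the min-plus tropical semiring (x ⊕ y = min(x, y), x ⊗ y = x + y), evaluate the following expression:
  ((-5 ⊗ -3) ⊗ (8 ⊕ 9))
((-5 ⊗ -3) ⊗ (8 ⊕ 9)) = 0

Expand innermost to outermost. Recall ⊕ takes the minimum of its arguments and ⊗ takes their sum. Working out the expression ((-5 ⊗ -3) ⊗ (8 ⊕ 9)) gives 0.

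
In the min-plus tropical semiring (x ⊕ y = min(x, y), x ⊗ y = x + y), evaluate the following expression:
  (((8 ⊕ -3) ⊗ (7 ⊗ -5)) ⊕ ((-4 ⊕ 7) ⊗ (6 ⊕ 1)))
(((8 ⊕ -3) ⊗ (7 ⊗ -5)) ⊕ ((-4 ⊕ 7) ⊗ (6 ⊕ 1))) = -3

Expand innermost to outermost. Recall ⊕ takes the minimum of its arguments and ⊗ takes their sum. Working out the expression (((8 ⊕ -3) ⊗ (7 ⊗ -5)) ⊕ ((-4 ⊕ 7) ⊗ (6 ⊕ 1))) gives -3.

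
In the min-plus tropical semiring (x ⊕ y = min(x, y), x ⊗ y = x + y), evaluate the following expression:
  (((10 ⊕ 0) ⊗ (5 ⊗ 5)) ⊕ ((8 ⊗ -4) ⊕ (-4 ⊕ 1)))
(((10 ⊕ 0) ⊗ (5 ⊗ 5)) ⊕ ((8 ⊗ -4) ⊕ (-4 ⊕ 1))) = -4

Expand innermost to outermost. Recall ⊕ takes the minimum of its arguments and ⊗ takes their sum. Working out the expression (((10 ⊕ 0) ⊗ (5 ⊗ 5)) ⊕ ((8 ⊗ -4) ⊕ (-4 ⊕ 1))) gives -4.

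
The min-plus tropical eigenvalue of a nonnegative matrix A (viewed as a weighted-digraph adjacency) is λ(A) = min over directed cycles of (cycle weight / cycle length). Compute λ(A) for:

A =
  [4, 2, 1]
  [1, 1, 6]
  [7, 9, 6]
λ(A) = 1

Enumerate directed cycles and compute their means (weight / length). Sample:
  cycle 0 → 0: weight = 4, length = 1, mean = 4/1 ≈ 4.000
  cycle 1 → 1: weight = 1, length = 1, mean = 1/1 ≈ 1.000
  cycle 2 → 2: weight = 6, length = 1, mean = 6/1 ≈ 6.000
  cycle 0 → 1 → 0: weight = 3, length = 2, mean = 3/2 ≈ 1.500
  cycle 0 → 2 → 0: weight = 8, length = 2, mean = 8/2 ≈ 4.000
  cycle 1 → 0 → 1: weight = 3, length = 2, mean = 3/2 ≈ 1.500
Minimum mean = 1.000, attained e.g. along the cycle 1 → 1 with weight 1 and length 1. So λ(A) = 1/1 = 1.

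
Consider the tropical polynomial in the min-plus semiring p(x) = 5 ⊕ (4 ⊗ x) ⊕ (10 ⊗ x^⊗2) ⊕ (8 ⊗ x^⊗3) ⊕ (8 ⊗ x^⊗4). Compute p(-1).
p(-1) = 3

A tropical monomial a ⊗ x^⊗i evaluates to a + i · x. Evaluating each term at x = -1:
  Term 0 contributes 5 + 0 · -1 = 5
  Term 1 contributes 4 + 1 · -1 = 3
  Term 2 contributes 10 + 2 · -1 = 8
  Term 3 contributes 8 + 3 · -1 = 5
  Term 4 contributes 8 + 4 · -1 = 4
p(-1) = ⊕ of these = min[5, 3, 8, 5, 4] = 3.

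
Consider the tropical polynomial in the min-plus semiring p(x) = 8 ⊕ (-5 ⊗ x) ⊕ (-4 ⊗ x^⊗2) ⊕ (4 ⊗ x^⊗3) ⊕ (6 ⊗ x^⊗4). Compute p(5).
p(5) = 0

A tropical monomial a ⊗ x^⊗i evaluates to a + i · x. Evaluating each term at x = 5:
  Term 0 contributes 8 + 0 · 5 = 8
  Term 1 contributes -5 + 1 · 5 = 0
  Term 2 contributes -4 + 2 · 5 = 6
  Term 3 contributes 4 + 3 · 5 = 19
  Term 4 contributes 6 + 4 · 5 = 26
p(5) = ⊕ of these = min[8, 0, 6, 19, 26] = 0.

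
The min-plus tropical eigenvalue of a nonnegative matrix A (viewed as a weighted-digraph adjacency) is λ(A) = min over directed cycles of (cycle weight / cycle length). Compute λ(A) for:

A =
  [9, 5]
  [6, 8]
λ(A) = 11/2

Enumerate directed cycles and compute their means (weight / length). Sample:
  cycle 0 → 0: weight = 9, length = 1, mean = 9/1 ≈ 9.000
  cycle 1 → 1: weight = 8, length = 1, mean = 8/1 ≈ 8.000
  cycle 0 → 1 → 0: weight = 11, length = 2, mean = 11/2 ≈ 5.500
  cycle 1 → 0 → 1: weight = 11, length = 2, mean = 11/2 ≈ 5.500
Minimum mean = 5.500, attained e.g. along the cycle 0 → 1 → 0 with weight 11 and length 2. So λ(A) = 11/2 = 11/2.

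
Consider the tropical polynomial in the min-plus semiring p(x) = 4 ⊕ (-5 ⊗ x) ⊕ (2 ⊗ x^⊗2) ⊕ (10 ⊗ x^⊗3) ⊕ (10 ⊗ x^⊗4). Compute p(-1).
p(-1) = -6

A tropical monomial a ⊗ x^⊗i evaluates to a + i · x. Evaluating each term at x = -1:
  Term 0 contributes 4 + 0 · -1 = 4
  Term 1 contributes -5 + 1 · -1 = -6
  Term 2 contributes 2 + 2 · -1 = 0
  Term 3 contributes 10 + 3 · -1 = 7
  Term 4 contributes 10 + 4 · -1 = 6
p(-1) = ⊕ of these = min[4, -6, 0, 7, 6] = -6.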